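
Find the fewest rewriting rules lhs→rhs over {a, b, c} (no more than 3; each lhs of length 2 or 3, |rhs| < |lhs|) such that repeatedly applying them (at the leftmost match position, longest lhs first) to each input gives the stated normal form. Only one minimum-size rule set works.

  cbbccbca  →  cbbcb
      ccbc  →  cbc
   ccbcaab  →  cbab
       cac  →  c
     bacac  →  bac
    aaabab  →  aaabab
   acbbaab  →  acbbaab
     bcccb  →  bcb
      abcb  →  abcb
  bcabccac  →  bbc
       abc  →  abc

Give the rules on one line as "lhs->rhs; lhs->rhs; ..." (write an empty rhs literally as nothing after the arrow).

ca->; cc->c

  | cbbccbca => cbbcbca => cbbcb
  | ccbc => cbc
  | ccbcaab => cbcaab => cbab
  | cac => c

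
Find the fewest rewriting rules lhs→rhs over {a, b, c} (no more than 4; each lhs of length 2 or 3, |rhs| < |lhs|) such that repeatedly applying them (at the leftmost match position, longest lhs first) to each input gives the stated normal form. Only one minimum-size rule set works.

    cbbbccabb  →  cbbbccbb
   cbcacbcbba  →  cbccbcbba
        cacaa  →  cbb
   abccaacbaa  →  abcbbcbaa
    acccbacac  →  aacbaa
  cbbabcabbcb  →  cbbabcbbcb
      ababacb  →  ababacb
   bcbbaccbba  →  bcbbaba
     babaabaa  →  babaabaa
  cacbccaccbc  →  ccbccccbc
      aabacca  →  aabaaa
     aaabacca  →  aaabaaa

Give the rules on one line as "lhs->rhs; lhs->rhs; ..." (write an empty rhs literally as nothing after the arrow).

abb->b; acc->aa; ca->c; caa->bb

  | cbbbccabb => cbbbccbb
  | cbcacbcbba => cbccbcbba
  | cacaa => ccaa => cbb
  | abccaacbaa => abcbbcbaa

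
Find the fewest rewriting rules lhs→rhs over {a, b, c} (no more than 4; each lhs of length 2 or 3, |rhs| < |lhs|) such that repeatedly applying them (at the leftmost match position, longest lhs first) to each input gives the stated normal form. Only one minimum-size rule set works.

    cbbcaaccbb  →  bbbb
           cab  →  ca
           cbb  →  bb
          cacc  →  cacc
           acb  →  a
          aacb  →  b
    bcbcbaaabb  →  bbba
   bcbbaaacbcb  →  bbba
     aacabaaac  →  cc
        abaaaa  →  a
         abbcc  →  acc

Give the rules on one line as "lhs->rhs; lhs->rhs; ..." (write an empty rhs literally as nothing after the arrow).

aa->; ab->a; cb->b

  | cbbcaaccbb => bbcaaccbb => bbcccbb => bbccbb => bbcbb => bbbb
  | cab => ca
  | cbb => bb
  | cacc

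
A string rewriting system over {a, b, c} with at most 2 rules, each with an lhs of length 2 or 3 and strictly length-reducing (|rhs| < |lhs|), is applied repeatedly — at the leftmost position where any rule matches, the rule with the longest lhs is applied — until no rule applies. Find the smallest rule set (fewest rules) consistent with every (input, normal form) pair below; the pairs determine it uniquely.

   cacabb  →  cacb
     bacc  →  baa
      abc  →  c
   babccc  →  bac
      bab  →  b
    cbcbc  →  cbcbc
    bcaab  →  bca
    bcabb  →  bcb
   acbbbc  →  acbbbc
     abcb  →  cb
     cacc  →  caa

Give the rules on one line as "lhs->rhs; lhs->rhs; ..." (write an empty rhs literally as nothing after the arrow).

  | cacabb => cacb
  | bacc => baa
  | abc => c
  | babccc => bccc => bac

ab->; cc->a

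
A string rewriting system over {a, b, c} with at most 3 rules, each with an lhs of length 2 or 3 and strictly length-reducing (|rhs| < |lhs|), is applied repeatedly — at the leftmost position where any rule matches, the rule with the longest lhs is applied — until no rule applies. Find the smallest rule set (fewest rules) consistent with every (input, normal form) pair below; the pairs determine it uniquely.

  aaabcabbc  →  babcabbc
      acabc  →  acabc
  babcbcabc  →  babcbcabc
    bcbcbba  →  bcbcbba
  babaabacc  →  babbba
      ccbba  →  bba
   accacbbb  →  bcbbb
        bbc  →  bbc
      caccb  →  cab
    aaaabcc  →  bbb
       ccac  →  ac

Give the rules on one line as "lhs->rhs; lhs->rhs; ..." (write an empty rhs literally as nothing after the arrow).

aa->b; cc->

  | aaabcabbc => babcabbc
  | acabc
  | babcbcabc
  | bcbcbba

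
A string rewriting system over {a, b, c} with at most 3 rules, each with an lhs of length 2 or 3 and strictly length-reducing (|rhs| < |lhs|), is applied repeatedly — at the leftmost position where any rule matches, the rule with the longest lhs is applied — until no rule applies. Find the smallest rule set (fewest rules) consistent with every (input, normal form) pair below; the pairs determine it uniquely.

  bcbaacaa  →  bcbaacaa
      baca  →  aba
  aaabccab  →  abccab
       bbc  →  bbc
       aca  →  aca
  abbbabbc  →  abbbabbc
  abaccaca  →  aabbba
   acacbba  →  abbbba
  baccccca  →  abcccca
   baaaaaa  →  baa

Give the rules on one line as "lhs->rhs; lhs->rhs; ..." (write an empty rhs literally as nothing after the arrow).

aaa->a; bac->ab; cac->bb

  | bcbaacaa
  | baca => aba
  | aaabccab => abccab
  | bbc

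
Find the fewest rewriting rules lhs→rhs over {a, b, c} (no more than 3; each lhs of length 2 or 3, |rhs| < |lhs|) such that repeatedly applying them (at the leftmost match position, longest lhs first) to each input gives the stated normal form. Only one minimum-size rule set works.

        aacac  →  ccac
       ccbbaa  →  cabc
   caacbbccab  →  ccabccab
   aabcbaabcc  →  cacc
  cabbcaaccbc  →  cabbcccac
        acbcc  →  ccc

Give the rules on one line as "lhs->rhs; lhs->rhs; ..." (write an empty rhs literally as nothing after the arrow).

aa->c; cb->a

  | aacac => ccac
  | ccbbaa => cabaa => cabc
  | caacbbccab => cccbbccab => ccabccab
  | aabcbaabcc => cbcbaabcc => acbaabcc => aaaabcc => caabcc => ccbcc => cacc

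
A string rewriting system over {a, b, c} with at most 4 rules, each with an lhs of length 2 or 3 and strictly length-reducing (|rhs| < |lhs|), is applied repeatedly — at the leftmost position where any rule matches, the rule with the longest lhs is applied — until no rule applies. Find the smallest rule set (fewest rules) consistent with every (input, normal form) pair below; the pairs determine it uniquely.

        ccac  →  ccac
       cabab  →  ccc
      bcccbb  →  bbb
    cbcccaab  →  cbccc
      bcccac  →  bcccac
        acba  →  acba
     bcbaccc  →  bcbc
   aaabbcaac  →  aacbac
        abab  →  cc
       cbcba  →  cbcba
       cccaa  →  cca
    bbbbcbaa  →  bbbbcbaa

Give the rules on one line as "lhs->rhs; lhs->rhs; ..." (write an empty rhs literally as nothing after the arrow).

ab->c; acc->; caa->a; cbb->bb

  | ccac
  | cabab => ccab => ccc
  | bcccbb => bccbb => bcbb => bbb
  | cbcccaab => cbccab => cbccc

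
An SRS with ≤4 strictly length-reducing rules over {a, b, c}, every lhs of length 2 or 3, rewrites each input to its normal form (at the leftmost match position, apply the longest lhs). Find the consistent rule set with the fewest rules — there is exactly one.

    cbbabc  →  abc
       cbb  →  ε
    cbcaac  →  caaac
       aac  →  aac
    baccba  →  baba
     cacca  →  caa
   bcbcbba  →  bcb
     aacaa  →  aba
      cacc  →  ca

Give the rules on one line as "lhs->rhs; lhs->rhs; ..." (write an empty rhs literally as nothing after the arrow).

aca->b; bb->c; cbc->ca; cc->

  | cbbabc => ccabc => abc
  | cbb => cc => ε
  | cbcaac => caaac
  | aac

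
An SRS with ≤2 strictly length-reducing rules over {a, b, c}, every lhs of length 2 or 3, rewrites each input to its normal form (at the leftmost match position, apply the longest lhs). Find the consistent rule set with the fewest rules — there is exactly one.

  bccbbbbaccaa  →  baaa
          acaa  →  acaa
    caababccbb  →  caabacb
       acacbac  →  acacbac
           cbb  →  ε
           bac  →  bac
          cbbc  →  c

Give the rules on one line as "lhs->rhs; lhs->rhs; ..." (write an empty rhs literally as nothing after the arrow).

bb->c; cc->

  | bccbbbbaccaa => bbbbbaccaa => cbbbaccaa => ccbaccaa => baccaa => baaa
  | acaa
  | caababccbb => caababbb => caabacb
  | acacbac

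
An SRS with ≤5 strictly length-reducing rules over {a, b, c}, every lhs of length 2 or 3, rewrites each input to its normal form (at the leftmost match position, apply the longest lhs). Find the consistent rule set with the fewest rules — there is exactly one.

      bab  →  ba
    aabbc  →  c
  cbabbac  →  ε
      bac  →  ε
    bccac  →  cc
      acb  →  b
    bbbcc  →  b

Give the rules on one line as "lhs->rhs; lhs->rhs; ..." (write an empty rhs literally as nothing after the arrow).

ab->a; ac->c; bc->; cb->b

  | bab => ba
  | aabbc => aabc => aac => ac => c
  | cbabbac => babbac => babac => baac => bac => bc => ε
  | bac => bc => ε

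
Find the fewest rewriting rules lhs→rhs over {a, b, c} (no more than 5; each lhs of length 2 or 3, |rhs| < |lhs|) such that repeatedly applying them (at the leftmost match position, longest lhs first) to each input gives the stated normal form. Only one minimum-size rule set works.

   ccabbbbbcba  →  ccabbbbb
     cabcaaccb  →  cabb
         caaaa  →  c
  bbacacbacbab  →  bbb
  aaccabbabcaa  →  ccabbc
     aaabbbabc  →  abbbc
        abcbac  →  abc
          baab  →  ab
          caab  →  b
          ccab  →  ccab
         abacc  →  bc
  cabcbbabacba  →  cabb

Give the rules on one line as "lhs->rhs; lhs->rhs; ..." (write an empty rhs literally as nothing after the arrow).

  | ccabbbbbcba => ccabbbbbba => ccabbbbb
  | cabcaaccb => cabcccb => cabccb => cabcb => cabb
  | caaaa => caa => c
  | bbacacbacbab => bcacbacbab => bcbbacbab => bbbacbab => bbcbab => bbbab => bbb

aa->; ac->b; ba->; cb->b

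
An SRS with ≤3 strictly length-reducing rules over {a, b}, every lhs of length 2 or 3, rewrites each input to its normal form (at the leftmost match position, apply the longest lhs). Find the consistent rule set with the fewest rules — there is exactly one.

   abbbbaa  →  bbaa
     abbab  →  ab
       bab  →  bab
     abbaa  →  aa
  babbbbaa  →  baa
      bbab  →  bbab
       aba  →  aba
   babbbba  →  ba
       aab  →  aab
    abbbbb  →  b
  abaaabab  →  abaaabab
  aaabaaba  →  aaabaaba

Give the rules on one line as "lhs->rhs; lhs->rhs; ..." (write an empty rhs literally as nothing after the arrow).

abb->; bbb->b

  | abbbbaa => bbaa
  | abbab => ab
  | bab
  | abbaa => aa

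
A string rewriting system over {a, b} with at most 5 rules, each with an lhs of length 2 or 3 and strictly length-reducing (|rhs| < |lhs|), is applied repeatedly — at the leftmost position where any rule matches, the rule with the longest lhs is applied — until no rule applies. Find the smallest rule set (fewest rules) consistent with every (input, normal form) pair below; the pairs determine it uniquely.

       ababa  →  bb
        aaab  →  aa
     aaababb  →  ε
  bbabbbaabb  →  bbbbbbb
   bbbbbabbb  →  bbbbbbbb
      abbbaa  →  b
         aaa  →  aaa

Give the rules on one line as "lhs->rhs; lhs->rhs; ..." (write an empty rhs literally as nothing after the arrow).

ab->; aba->b; abb->; ba->b

  | ababa => bba => bb
  | aaab => aa
  | aaababb => aabbb => ab => ε
  | bbabbbaabb => bbbbbaabb => bbbbbabb => bbbbbbb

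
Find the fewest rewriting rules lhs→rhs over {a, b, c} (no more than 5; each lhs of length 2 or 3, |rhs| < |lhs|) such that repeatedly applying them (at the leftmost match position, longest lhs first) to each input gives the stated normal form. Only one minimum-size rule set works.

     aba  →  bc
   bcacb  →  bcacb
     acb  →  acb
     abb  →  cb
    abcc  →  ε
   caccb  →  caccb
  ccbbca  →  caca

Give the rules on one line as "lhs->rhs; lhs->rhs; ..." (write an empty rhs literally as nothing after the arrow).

ab->c; aba->bc; cbb->a; ccc->

  | aba => bc
  | bcacb
  | acb
  | abb => cb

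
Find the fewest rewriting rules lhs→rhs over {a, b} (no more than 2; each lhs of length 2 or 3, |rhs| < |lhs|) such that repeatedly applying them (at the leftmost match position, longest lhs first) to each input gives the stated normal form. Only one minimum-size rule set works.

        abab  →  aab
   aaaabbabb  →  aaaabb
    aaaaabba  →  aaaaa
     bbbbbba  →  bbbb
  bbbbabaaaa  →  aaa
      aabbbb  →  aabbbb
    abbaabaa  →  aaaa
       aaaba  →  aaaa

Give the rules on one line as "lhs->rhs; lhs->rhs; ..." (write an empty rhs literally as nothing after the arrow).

ba->a; bba->

  | abab => aab
  | aaaabbabb => aaaabb
  | aaaaabba => aaaaa
  | bbbbbba => bbbb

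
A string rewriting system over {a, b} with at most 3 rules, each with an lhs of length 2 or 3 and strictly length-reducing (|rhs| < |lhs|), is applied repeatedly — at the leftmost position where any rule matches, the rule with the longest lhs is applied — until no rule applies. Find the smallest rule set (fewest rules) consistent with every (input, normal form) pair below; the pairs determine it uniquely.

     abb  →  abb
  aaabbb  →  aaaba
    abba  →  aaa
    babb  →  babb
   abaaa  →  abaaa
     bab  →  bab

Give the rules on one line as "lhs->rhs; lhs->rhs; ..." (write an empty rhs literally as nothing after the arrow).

  | abb
  | aaabbb => aaaba
  | abba => aaa
  | babb

bba->aa; bbb->ba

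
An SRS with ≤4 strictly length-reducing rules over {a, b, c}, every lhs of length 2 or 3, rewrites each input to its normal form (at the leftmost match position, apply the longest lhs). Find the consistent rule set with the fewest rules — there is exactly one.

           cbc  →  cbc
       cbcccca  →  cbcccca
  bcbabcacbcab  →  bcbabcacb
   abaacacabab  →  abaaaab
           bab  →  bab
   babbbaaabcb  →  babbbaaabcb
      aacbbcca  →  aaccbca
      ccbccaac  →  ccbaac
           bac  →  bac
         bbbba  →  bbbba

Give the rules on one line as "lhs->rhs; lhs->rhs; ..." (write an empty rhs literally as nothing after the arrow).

  | cbc
  | cbcccca
  | bcbabcacbcab => bcbabcacb
  | abaacacabab => abaacaab => abaaaab

bbc->cb; caa->aa; cab->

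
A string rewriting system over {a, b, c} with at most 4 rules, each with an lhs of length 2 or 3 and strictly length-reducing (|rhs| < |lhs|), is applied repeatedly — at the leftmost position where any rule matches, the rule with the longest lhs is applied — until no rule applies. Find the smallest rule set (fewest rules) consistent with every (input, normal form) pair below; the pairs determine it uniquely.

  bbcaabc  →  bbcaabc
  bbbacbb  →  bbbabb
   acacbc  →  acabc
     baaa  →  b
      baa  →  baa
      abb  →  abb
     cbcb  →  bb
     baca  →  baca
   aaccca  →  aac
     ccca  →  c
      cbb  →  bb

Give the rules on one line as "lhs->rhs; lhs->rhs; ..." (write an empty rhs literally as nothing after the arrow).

aaa->; cb->b; cca->

  | bbcaabc
  | bbbacbb => bbbabb
  | acacbc => acabc
  | baaa => b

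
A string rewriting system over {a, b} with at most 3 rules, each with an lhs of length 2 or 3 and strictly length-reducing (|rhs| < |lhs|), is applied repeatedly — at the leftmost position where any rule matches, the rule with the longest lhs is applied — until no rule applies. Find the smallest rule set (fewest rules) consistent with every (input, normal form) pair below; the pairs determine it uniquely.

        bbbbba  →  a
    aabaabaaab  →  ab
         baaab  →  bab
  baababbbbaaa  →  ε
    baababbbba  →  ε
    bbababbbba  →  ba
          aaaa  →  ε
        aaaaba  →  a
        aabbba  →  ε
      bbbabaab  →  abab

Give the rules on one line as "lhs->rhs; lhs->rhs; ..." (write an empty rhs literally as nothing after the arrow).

aa->; aab->; bb->a

  | bbbbba => abbba => aaba => a
  | aabaabaaab => aabaaab => aaab => ab
  | baaab => bab
  | baababbbbaaa => babbbbaaa => baabbaaa => bbaaa => aaaa => aa => ε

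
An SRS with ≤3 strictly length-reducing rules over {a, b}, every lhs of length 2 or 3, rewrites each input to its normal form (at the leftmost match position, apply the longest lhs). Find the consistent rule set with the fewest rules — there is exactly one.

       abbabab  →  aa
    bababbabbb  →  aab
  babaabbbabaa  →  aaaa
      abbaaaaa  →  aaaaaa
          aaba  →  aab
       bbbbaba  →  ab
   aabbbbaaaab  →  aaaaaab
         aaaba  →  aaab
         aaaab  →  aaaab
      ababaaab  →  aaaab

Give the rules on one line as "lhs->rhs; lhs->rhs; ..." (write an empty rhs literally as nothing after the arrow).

ba->b; bb->

  | abbabab => aabab => aabb => aa
  | bababbabbb => bbabbabbb => abbabbb => aabbb => aab
  | babaabbbabaa => bbaabbbabaa => aabbbabaa => aababaa => aabbaa => aaaa
  | abbaaaaa => aaaaaa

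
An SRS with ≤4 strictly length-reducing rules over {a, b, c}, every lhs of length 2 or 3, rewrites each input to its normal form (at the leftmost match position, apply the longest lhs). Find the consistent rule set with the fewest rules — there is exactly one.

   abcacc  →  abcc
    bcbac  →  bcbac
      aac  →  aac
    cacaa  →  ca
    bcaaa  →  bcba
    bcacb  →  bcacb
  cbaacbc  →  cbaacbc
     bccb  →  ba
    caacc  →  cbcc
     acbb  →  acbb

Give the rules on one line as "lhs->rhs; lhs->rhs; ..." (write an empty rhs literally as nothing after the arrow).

aca->; acc->c; caa->cb; ccb->a

  | abcacc => abcc
  | bcbac
  | aac
  | cacaa => ca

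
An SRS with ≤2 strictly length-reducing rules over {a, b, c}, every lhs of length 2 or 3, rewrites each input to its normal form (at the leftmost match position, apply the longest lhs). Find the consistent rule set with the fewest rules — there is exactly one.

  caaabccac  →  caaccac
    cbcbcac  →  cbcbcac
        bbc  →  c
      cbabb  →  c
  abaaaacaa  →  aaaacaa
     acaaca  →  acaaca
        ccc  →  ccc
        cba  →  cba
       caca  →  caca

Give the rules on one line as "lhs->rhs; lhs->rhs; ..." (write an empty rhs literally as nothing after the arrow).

  | caaabccac => caaccac
  | cbcbcac
  | bbc => c
  | cbabb => cbb => c

ab->; bb->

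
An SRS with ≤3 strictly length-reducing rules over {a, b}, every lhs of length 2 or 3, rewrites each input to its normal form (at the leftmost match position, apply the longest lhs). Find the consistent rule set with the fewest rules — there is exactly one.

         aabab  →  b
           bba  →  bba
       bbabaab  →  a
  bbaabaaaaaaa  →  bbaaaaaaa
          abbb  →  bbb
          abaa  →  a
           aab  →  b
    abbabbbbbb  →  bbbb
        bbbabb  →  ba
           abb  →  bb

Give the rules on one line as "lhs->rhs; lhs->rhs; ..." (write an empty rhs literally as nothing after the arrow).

  | aabab => ab => b
  | bba
  | bbabaab => baaab => baab => bab => a
  | bbaabaaaaaaa => bbaaaaaaa

ab->b; aba->; bab->a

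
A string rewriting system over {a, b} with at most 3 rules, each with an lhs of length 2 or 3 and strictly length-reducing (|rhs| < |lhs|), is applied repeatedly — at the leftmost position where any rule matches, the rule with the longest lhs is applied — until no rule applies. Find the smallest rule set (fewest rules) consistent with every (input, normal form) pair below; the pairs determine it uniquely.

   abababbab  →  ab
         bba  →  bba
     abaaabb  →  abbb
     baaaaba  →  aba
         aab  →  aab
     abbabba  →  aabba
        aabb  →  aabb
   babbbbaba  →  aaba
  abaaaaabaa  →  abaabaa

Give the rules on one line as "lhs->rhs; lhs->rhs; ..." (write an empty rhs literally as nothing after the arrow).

aaa->; bab->ab

  | abababbab => aababbab => aaabbab => bbab => bab => ab
  | bba
  | abaaabb => abbb
  | baaaaba => baba => aba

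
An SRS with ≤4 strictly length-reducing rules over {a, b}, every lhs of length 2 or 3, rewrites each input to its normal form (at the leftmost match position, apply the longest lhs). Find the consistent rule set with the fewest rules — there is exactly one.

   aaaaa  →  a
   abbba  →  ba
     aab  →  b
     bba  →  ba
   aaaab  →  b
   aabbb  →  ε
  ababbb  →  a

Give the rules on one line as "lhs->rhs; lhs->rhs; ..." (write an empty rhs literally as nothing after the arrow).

aa->; ab->; bb->a; bba->ba

  | aaaaa => aaa => a
  | abbba => bba => ba
  | aab => b
  | bba => ba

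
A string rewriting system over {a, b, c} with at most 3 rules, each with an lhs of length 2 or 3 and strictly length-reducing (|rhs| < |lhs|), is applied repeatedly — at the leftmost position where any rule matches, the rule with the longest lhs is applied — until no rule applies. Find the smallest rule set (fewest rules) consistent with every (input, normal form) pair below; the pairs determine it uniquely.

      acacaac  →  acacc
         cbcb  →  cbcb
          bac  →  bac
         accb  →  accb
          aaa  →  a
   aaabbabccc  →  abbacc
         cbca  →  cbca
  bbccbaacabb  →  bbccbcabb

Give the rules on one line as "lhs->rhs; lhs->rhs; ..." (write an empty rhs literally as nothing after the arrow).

aa->; abc->a

  | acacaac => acacc
  | cbcb
  | bac
  | accb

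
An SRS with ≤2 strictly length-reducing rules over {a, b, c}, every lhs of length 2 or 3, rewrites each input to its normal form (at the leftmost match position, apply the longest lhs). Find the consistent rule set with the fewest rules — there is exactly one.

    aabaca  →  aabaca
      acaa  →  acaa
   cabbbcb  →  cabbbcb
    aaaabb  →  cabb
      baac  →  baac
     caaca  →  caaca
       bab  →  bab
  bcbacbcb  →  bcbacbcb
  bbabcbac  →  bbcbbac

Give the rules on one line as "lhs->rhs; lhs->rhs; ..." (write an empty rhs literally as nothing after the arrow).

aaa->c; abc->cb

  | aabaca
  | acaa
  | cabbbcb
  | aaaabb => cabb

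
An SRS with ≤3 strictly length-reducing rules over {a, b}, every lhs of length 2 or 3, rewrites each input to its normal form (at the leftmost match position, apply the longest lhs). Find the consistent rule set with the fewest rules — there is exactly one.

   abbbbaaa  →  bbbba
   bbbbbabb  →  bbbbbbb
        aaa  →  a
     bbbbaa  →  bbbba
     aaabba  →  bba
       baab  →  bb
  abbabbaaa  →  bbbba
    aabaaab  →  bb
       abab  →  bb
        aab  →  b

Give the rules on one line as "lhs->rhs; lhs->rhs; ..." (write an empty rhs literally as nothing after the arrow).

  | abbbbaaa => bbbbaaa => bbbbaa => bbbba
  | bbbbbabb => bbbbbbb
  | aaa => aa => a
  | bbbbaa => bbbba

aa->a; ab->b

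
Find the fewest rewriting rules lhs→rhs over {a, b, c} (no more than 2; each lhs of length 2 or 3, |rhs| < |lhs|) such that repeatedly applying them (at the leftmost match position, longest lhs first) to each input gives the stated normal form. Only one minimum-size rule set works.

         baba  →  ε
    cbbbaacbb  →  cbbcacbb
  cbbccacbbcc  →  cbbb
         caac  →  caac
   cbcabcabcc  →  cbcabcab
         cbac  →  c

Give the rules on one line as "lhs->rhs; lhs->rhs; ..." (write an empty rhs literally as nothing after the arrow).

ba->c; cc->

  | baba => cba => cc => ε
  | cbbbaacbb => cbbcacbb
  | cbbccacbbcc => cbbacbbcc => cbccbbcc => cbbbcc => cbbb
  | caac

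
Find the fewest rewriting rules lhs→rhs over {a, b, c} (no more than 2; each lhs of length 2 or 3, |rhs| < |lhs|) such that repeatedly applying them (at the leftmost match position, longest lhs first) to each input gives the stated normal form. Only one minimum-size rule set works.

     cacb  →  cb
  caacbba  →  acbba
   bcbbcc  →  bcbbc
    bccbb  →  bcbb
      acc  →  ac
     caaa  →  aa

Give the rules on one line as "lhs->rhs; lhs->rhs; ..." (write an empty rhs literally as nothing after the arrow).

ca->; cc->c

  | cacb => cb
  | caacbba => acbba
  | bcbbcc => bcbbc
  | bccbb => bcbb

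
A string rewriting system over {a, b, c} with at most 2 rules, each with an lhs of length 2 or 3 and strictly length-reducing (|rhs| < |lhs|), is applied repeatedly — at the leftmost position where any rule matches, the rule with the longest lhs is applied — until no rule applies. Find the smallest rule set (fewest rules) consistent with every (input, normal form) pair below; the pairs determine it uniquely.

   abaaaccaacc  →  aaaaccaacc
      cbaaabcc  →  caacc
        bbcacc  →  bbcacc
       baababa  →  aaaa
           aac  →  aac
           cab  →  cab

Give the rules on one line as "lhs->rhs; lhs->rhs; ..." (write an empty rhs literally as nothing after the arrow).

  | abaaaccaacc => aaaaccaacc
  | cbaaabcc => caaabcc => caacc
  | bbcacc
  | baababa => aababa => aaaba => aaaa

abc->c; ba->a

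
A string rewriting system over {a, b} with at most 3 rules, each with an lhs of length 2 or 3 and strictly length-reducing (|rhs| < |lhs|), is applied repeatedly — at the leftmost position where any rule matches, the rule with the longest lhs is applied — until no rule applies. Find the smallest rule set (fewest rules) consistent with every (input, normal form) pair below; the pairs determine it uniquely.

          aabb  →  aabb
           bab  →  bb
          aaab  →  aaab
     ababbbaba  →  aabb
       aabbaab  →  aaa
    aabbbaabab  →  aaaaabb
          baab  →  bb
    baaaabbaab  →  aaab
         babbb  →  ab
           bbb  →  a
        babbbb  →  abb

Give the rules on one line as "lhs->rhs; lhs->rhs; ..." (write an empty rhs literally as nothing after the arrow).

  | aabb
  | bab => bb
  | aaab
  | ababbbaba => abbbbaba => aababa => aabba => aabb

ba->b; bbb->a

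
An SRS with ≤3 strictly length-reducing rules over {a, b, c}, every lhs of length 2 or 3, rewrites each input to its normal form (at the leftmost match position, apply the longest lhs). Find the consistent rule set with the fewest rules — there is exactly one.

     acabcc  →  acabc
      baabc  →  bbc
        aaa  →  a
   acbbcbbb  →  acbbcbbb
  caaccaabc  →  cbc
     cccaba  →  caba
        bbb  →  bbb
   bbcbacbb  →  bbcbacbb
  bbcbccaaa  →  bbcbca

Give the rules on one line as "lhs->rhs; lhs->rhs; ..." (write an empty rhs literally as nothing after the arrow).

aa->; cc->c

  | acabcc => acabc
  | baabc => bbc
  | aaa => a
  | acbbcbbb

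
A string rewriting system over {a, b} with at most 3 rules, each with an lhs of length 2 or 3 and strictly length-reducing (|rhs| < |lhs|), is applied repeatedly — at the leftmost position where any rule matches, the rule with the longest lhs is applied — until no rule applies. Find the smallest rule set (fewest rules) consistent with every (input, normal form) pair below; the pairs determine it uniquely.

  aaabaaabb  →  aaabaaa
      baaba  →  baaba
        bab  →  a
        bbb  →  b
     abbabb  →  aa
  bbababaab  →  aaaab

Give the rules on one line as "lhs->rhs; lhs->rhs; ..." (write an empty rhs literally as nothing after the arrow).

bab->a; bb->

  | aaabaaabb => aaabaaa
  | baaba
  | bab => a
  | bbb => b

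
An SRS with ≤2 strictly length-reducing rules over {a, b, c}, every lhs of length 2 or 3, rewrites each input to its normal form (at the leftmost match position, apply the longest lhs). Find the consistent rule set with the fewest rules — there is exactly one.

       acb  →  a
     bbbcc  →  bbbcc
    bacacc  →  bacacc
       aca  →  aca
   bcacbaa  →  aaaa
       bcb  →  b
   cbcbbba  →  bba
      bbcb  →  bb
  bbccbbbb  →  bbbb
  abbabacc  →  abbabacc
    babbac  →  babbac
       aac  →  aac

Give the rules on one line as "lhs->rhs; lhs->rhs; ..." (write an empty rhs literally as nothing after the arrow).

bca->aa; cb->

  | acb => a
  | bbbcc
  | bacacc
  | aca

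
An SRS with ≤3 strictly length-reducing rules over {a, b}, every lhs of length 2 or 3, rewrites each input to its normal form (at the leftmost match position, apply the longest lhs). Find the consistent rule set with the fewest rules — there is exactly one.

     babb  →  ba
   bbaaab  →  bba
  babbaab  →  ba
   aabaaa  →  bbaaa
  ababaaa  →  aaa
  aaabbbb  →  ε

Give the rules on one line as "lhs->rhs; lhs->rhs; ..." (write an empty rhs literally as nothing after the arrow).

aab->bb; ab->; abb->a

  | babb => ba
  | bbaaab => bbabb => bba
  | babbaab => baaab => babb => ba
  | aabaaa => bbaaa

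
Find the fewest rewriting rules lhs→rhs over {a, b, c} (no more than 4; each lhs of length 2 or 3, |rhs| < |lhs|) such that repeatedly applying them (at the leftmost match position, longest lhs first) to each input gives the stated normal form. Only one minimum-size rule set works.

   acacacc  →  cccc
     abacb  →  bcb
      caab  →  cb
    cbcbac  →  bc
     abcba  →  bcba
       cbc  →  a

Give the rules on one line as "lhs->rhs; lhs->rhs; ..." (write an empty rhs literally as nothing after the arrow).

ab->b; ac->c; cbc->a

  | acacacc => cacacc => ccacc => cccc
  | abacb => bacb => bcb
  | caab => cab => cb
  | cbcbac => abac => bac => bc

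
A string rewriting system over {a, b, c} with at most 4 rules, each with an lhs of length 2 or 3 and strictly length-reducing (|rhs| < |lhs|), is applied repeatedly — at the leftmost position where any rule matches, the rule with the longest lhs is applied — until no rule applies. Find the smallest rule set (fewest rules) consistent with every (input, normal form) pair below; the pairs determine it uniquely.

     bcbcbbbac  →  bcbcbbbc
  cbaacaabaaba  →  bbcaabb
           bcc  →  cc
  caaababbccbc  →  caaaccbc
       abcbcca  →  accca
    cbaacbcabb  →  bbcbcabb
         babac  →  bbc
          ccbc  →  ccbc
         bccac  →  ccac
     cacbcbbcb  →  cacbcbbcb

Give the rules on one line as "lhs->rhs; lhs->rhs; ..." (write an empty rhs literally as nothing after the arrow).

  | bcbcbbbac => bcbcbbbc
  | cbaacaabaaba => bbacaabaaba => bbcaabaaba => bbcaababa => bbcaabba => bbcaabb
  | bcc => cc
  | caaababbccbc => caaabbbccbc => caaabbccbc => caaabccbc => caaaccbc

ba->b; bcc->cc; cba->bb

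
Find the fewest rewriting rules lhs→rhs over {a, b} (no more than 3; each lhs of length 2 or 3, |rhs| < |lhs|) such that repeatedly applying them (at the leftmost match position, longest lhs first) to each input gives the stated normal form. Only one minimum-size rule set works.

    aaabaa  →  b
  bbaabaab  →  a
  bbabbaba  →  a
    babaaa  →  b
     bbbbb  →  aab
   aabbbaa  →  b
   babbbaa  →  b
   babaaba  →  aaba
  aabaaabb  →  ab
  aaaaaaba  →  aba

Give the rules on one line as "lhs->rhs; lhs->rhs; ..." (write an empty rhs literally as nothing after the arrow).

aaa->b; bab->; bb->a

  | aaabaa => bbaa => aaa => b
  | bbaabaab => aaabaab => bbaab => aaab => bb => a
  | bbabbaba => aabbaba => aaaaba => baba => a
  | babaaa => aaa => b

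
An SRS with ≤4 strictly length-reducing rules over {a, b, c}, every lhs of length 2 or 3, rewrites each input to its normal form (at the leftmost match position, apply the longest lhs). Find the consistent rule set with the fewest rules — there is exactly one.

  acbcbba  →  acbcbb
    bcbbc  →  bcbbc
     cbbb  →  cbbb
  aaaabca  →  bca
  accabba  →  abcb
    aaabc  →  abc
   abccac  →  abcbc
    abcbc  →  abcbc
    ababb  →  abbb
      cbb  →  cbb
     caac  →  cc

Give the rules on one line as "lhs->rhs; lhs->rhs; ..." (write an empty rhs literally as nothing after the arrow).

  | acbcbba => acbcbb
  | bcbbc
  | cbbb
  | aaaabca => aabca => bca

aa->; ba->b; cab->ac; cac->bc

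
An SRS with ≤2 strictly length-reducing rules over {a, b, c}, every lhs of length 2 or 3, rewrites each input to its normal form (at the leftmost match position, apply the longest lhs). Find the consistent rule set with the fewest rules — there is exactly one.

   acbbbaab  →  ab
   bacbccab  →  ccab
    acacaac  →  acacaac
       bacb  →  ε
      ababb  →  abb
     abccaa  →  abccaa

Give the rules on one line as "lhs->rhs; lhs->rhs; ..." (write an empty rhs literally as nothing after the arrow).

ba->; cb->

  | acbbbaab => abbaab => abab => ab
  | bacbccab => cbccab => ccab
  | acacaac
  | bacb => cb => ε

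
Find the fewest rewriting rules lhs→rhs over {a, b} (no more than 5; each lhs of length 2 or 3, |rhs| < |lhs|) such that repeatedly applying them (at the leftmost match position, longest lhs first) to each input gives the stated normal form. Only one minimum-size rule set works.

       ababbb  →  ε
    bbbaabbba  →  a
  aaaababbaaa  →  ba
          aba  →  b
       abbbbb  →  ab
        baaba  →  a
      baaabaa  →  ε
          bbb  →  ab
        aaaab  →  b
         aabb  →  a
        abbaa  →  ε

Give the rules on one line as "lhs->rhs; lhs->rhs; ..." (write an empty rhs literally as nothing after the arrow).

aa->; aba->b; baa->ba; bb->a

  | ababbb => bbbb => abb => aa => ε
  | bbbaabbba => abaabbba => babbba => baaba => baba => bb => a
  | aaaababbaaa => aababbaaa => babbaaa => baaaaa => baaaa => baaa => baa => ba
  | aba => b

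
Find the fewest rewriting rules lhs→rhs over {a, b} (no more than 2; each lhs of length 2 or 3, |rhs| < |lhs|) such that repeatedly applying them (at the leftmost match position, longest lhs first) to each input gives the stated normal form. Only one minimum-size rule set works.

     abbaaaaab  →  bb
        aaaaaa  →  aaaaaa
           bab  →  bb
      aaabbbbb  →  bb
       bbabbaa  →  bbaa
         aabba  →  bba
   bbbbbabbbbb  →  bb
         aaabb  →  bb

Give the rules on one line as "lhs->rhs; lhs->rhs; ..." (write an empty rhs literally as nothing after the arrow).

  | abbaaaaab => bbaaaaab => bbaaaab => bbaaab => bbaab => bbab => bbb => bb
  | aaaaaa
  | bab => bb
  | aaabbbbb => aabbbbb => abbbbb => bbbbb => bbbb => bbb => bb

ab->b; bbb->bb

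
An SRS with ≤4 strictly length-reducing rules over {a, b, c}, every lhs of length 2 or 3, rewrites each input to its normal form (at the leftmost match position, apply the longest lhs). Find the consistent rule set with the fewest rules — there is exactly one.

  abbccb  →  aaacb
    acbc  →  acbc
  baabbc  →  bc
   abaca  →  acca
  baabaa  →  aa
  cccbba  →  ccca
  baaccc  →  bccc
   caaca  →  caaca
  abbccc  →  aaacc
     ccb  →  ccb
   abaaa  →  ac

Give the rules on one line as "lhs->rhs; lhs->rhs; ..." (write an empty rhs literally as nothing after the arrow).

  | abbccb => aaacb
  | acbc
  | baabbc => bbbc => bc
  | abaca => acca

ba->c; baa->b; bb->; bbc->aa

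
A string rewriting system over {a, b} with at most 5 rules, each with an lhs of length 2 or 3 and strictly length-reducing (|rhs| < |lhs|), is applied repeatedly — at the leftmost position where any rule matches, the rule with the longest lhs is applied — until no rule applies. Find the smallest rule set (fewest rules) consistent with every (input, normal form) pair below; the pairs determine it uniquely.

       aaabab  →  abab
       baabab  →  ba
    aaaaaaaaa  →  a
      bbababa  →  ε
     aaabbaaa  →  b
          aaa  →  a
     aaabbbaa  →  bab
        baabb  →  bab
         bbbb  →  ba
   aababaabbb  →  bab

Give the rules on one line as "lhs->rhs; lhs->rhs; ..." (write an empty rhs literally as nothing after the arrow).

  | aaabab => abab
  | baabab => baab => ba
  | aaaaaaaaa => aaaaaaa => aaaaa => aaa => a
  | bbababa => aababa => aaba => aa => ε

aa->; aab->a; abb->ba; bb->a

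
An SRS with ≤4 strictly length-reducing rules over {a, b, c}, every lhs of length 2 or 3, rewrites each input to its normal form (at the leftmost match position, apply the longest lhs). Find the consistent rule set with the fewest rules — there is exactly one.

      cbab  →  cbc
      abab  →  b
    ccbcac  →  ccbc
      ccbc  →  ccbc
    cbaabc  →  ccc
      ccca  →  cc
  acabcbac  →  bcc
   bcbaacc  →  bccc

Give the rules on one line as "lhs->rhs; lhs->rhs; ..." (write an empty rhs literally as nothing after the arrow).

ab->c; ac->c; bac->c; ca->

  | cbab => cbc
  | abab => cab => b
  | ccbcac => ccbc
  | ccbc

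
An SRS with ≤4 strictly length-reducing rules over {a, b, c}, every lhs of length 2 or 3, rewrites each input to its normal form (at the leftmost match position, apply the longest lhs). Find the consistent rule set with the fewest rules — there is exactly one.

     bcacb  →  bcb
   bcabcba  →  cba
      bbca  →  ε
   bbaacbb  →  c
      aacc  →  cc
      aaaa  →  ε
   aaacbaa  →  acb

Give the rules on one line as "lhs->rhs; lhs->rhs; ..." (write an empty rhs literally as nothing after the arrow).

  | bcacb => bcb
  | bcabcba => bbcba => cba
  | bbca => ca => ε
  | bbaacbb => aacbb => cbb => c

aa->; bb->; ca->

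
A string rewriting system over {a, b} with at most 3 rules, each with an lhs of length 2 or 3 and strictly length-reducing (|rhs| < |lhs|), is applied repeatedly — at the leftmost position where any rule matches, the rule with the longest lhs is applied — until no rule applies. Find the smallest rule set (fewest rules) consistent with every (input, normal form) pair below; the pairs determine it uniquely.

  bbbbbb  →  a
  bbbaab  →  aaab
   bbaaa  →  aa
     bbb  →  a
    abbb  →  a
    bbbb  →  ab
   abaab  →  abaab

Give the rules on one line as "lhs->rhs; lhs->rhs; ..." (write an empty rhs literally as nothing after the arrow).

abb->bb; bba->; bbb->a

  | bbbbbb => abbb => bbb => a
  | bbbaab => aaab
  | bbaaa => aa
  | bbb => a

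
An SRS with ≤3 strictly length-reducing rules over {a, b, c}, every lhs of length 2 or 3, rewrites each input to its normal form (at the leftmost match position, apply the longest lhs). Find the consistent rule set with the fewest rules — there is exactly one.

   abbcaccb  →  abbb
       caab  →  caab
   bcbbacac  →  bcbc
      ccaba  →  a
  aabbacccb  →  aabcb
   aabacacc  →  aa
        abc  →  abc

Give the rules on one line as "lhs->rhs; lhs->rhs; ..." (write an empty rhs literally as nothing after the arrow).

ba->; cac->c; cc->

  | abbcaccb => abbccb => abbb
  | caab
  | bcbbacac => bcbcac => bcbc
  | ccaba => aba => a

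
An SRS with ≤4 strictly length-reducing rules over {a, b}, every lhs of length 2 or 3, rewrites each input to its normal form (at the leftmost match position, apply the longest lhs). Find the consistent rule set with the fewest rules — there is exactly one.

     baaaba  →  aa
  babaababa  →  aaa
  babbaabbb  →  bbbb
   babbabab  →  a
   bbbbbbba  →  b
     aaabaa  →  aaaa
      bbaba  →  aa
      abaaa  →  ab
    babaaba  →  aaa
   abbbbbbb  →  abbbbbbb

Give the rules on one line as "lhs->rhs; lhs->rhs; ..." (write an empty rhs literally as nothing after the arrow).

  | baaaba => baaba => baba => bba => aa
  | babaababa => bbaababa => aaababa => aaaba => aaa
  | babbaabbb => bbbaabbb => baaabbb => baabbb => babbb => bbbb
  | babbabab => bbbabab => baabab => babab => bbab => aab => a

aab->a; ba->b; bba->aa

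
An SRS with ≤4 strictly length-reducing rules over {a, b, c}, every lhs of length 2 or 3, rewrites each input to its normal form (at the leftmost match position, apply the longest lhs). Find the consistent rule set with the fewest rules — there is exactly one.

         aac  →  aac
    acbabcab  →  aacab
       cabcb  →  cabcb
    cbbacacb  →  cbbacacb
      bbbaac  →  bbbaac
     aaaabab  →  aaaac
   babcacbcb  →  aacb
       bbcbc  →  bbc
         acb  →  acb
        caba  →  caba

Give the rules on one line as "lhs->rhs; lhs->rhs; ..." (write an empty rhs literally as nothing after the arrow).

bab->c; cbc->c; cc->a

  | aac
  | acbabcab => acccab => aacab
  | cabcb
  | cbbacacb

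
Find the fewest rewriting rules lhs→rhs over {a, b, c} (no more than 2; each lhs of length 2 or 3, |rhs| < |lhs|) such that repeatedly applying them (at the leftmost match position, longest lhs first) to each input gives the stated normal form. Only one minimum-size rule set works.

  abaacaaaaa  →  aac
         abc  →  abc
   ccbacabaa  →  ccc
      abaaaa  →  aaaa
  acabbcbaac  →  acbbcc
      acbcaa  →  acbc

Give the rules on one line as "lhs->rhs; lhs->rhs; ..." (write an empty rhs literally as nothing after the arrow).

ba->; ca->c

  | abaacaaaaa => aacaaaaa => aacaaaa => aacaaa => aacaa => aaca => aac
  | abc
  | ccbacabaa => cccabaa => cccbaa => ccca => ccc
  | abaaaa => aaaa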